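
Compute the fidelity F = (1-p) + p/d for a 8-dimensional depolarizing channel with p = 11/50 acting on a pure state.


F = (1-p) + p/d
= (1 - 0.2200) + 0.2200/8
= 0.7800 + 0.0275
= 0.8075

0.8075


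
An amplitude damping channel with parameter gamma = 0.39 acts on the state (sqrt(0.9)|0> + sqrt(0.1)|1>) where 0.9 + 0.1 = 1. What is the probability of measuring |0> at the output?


For amplitude damping with parameter gamma on state sqrt(a)|0> + sqrt(b)|1>:
alpha^2 = 0.9, beta^2 = 0.1
P(|0>) = alpha^2 + gamma * beta^2
= 0.9 + 0.39 * 0.1
= 0.9 + 0.0390
= 0.9390

0.9390


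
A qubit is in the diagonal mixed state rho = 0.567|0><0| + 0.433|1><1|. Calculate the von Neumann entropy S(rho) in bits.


S = -p*log2(p) - (1-p)*log2(1-p)
p = 0.5670, 1-p = 0.4330
= -0.5670 * log2(0.5670) - 0.4330 * log2(0.4330)
= -(-0.4641) - (-0.5229)
= 0.9870

0.9870


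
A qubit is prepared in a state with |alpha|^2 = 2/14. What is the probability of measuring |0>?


|alpha|^2 = 2/14 = 0.1429
|beta|^2 = 1 - 2/14 = 12/14 = 0.8571
P(|0>) = |alpha|^2 = 0.1429

0.1429


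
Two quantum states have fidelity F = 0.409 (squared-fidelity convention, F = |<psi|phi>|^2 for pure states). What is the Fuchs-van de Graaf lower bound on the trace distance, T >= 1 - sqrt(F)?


Fuchs-van de Graaf (squared-fidelity convention): 1 - sqrt(F) <= T <= sqrt(1 - F).
Lower bound: T >= 1 - sqrt(F)
sqrt(F) = sqrt(0.409) = 0.6395
T >= 1 - 0.6395
T >= 0.3605

0.3605


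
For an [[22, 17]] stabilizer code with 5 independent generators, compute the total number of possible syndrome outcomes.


Each stabilizer generator gives a binary (+1 or -1) measurement outcome.
With 5 independent generators:
Total syndromes = 2^5
= 32

32


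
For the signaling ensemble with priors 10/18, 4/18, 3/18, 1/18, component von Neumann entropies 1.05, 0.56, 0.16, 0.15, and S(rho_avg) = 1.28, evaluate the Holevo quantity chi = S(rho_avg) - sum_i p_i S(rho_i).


chi = S(rho) - sum_i p_i * S(rho_i)
Weighted entropy = 10/18 * 1.05 + 4/18 * 0.56 + 3/18 * 0.16 + 1/18 * 0.15
= 0.7428
chi = 1.28 - 0.7428
= 0.5372

0.5372


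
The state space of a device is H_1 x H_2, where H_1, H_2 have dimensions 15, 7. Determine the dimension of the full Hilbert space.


dim(H_1 x H_2) = 15 * 7
= 105

105


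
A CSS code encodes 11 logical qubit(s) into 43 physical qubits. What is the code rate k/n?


Code rate R = k/n
= 11/43
= 0.2558

0.2558


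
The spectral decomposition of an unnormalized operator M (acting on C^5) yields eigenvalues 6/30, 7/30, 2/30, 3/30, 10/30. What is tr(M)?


tr(M) = sum of eigenvalues
= 6/30 + 7/30 + 2/30 + 3/30 + 10/30
= 28/30
= 0.9333

0.9333


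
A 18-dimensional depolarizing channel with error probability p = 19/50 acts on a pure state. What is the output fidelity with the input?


F = (1-p) + p/d
= (1 - 0.3800) + 0.3800/18
= 0.6200 + 0.0211
= 0.6411

0.6411


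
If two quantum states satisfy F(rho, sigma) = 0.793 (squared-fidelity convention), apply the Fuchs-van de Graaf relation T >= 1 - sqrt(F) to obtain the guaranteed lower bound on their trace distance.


Fuchs-van de Graaf (squared-fidelity convention): 1 - sqrt(F) <= T <= sqrt(1 - F).
Lower bound: T >= 1 - sqrt(F)
sqrt(F) = sqrt(0.793) = 0.8905
T >= 1 - 0.8905
T >= 0.1095

0.1095


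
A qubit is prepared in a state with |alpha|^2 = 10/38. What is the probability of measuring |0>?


|alpha|^2 = 10/38 = 0.2632
|beta|^2 = 1 - 10/38 = 28/38 = 0.7368
P(|0>) = |alpha|^2 = 0.2632

0.2632


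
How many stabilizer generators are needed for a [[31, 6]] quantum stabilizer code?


For an [[n,k]] stabilizer code:
Number of stabilizer generators = n - k
= 31 - 6
= 25

25


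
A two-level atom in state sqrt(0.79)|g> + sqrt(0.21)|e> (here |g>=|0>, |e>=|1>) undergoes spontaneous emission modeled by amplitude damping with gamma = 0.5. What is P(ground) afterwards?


For amplitude damping with parameter gamma on state sqrt(a)|0> + sqrt(b)|1>:
alpha^2 = 0.79, beta^2 = 0.21
P(|0>) = alpha^2 + gamma * beta^2
= 0.79 + 0.5 * 0.21
= 0.79 + 0.1050
= 0.8950

0.8950


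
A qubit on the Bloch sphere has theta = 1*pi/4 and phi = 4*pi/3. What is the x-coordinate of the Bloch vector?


theta = 0.7854, phi = 4.1888
r_x = sin(theta)*cos(phi) = 0.7071 * -0.5000
r_x = -0.3536

-0.3536


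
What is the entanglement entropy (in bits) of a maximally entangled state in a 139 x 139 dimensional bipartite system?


For a maximally entangled state in d x d:
S = log2(d) = log2(139)
= 7.1189

7.1189


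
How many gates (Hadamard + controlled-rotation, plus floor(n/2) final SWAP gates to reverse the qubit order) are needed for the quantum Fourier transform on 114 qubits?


Hadamard gates: 114
Controlled rotations: n*(n-1)/2 = 114*113/2 = 6441
SWAP gates: floor(n/2) = floor(114/2) = 57
Total = 114 + 6441 + 57
= 6612

6612


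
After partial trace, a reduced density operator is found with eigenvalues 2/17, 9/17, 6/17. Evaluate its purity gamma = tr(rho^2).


tr(rho^2) = sum of eigenvalues squared
= (2/17)^2 + (9/17)^2 + (6/17)^2
= (4 + 81 + 36) / 289
= 121/289
= 0.4187

0.4187


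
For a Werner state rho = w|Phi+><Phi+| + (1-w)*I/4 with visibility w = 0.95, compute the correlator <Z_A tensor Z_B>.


|Phi+> = (|00> + |11>)/sqrt(2)
For the pure Bell state, <Z_A Z_B> = +1 (Bell-state Pauli correlator).
The maximally-mixed part I/4 has tr(I/4 * P tensor P) = 0 for any traceless Pauli P.
So <Z_A Z_B>_rho = w * (+1) + (1 - w) * 0
= 0.95 * (+1)
= 0.9500

0.9500


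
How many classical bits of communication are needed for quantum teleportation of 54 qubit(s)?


Quantum teleportation requires 2 classical bits per qubit teleported.
54 qubit(s) -> 2 * 54 = 108 classical bits

108


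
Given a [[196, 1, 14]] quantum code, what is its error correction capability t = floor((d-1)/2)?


Code parameters: [[196, 1, 14]], distance d = 14.
Number of correctable errors = floor((d-1)/2)
= floor((14 - 1)/2)
= floor(13/2)
= 6

6


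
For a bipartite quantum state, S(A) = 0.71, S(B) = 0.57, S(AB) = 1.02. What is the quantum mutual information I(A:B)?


I(A:B) = S(A) + S(B) - S(AB)
= 0.71 + 0.57 - 1.02
= 0.2600

0.2600


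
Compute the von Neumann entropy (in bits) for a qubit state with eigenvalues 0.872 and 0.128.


S = -p*log2(p) - (1-p)*log2(1-p)
p = 0.8720, 1-p = 0.1280
= -0.8720 * log2(0.8720) - 0.1280 * log2(0.1280)
= -(-0.1723) - (-0.3796)
= 0.5519

0.5519


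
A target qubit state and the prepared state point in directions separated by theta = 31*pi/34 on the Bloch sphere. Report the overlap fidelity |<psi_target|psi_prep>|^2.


For states separated by angle theta on Bloch sphere:
F = cos^2(theta/2)
theta = 31*pi/34 = 2.8644
theta/2 = 1.4322
cos(theta/2) = 0.1382
F = 0.0191

0.0191


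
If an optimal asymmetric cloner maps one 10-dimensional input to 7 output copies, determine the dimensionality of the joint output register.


Output space = H^(tensor 7) where dim(H) = 10
dim = 10^7
= 100 (after 2 factors)
= 1000 (after 3 factors)
= 10000 (after 4 factors)
= 100000 (after 5 factors)
= 1000000 (after 6 factors)
= 10000000 (after 7 factors)
= 10000000

10000000


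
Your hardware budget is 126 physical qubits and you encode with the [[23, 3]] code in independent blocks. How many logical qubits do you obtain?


Each code block uses 23 physical qubits for 3 logical qubit(s).
Number of complete blocks = floor(126 / 23) = 5
Logical qubits = 5 * 3
= 15

15


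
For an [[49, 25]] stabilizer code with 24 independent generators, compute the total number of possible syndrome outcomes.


Each stabilizer generator gives a binary (+1 or -1) measurement outcome.
With 24 independent generators:
Total syndromes = 2^24
= 16777216

16777216


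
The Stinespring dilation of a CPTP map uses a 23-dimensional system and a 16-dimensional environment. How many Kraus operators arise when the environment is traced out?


Tracing out the environment in an orthonormal basis {|i>_E} gives Kraus operators K_i = <i|_E U |0>_E.
Number of Kraus operators = dim(H_env) = d_env
= 16

16


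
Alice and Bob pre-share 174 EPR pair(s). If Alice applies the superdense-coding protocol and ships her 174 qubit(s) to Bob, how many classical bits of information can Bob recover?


Superdense coding allows 2 classical bits per shared entangled pair.
174 pair(s) -> 2 * 174 = 348 classical bits

348


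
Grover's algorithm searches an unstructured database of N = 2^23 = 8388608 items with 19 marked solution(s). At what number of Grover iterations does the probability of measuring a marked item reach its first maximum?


After j Grover iterations the success probability is P(j) = sin^2((2j+1)*theta), where sin(theta) = sqrt(k/N).
N = 2^23 = 8388608, k = 19
sin(theta) = sqrt(k/N) = 0.001504983887
theta = arcsin(sqrt(k/N)) = 0.001504984456 rad
P(j) reaches its first maximum when (2j+1)*theta is as close as possible to pi/2, i.e. j = round(pi/(4*theta) - 1/2).
pi/(4*theta) - 1/2 = 521.3646
(For comparison, the common estimate pi/4 * sqrt(N/k) = 521.8648; the exact maximiser is used here.)
Optimal iterations = 521

521


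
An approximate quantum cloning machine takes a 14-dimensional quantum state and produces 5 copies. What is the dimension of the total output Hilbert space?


Output space = H^(tensor 5) where dim(H) = 14
dim = 14^5
= 196 (after 2 factors)
= 2744 (after 3 factors)
= 38416 (after 4 factors)
= 537824 (after 5 factors)
= 537824

537824


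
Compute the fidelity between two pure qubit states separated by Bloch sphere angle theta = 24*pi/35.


For states separated by angle theta on Bloch sphere:
F = cos^2(theta/2)
theta = 24*pi/35 = 2.1542
theta/2 = 1.0771
cos(theta/2) = 0.4739
F = 0.2246

0.2246


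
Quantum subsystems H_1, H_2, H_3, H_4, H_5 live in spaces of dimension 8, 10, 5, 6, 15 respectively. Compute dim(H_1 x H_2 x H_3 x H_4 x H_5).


dim(H_1 x H_2 x H_3 x H_4 x H_5) = 8 * 10 * 5 * 6 * 15
= 80 * 5 * 6 * 15
= 400 * 6 * 15
= 2400 * 15
= 36000

36000


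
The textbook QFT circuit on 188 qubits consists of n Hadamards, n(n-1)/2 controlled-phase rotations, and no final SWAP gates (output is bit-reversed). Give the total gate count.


Hadamard gates: 188
Controlled rotations: n*(n-1)/2 = 188*187/2 = 17578
SWAP gates: 0 (omitted)
Total = 188 + 17578
= 17766

17766


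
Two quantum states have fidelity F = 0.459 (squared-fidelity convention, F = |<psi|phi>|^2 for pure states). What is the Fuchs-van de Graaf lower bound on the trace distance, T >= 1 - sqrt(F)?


Fuchs-van de Graaf (squared-fidelity convention): 1 - sqrt(F) <= T <= sqrt(1 - F).
Lower bound: T >= 1 - sqrt(F)
sqrt(F) = sqrt(0.459) = 0.6775
T >= 1 - 0.6775
T >= 0.3225

0.3225


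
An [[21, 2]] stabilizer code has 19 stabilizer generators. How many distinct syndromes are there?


Each stabilizer generator gives a binary (+1 or -1) measurement outcome.
With 19 independent generators:
Total syndromes = 2^19
= 524288

524288


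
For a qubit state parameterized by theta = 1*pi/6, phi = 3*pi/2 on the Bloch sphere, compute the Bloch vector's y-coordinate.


theta = 0.5236, phi = 4.7124
r_y = sin(theta)*sin(phi) = 0.5000 * -1.0000
r_y = -0.5000

-0.5000


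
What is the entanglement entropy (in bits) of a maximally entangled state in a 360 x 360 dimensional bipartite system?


For a maximally entangled state in d x d:
S = log2(d) = log2(360)
= 8.4919

8.4919


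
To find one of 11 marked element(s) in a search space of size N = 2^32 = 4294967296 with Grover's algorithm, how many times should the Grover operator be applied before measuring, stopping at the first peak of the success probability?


After j Grover iterations the success probability is P(j) = sin^2((2j+1)*theta), where sin(theta) = sqrt(k/N).
N = 2^32 = 4294967296, k = 11
sin(theta) = sqrt(k/N) = 5.060767808e-05
theta = arcsin(sqrt(k/N)) = 5.06076781e-05 rad
P(j) reaches its first maximum when (2j+1)*theta is as close as possible to pi/2, i.e. j = round(pi/(4*theta) - 1/2).
pi/(4*theta) - 1/2 = 15518.8479
(For comparison, the common estimate pi/4 * sqrt(N/k) = 15519.3479; the exact maximiser is used here.)
Optimal iterations = 15519

15519


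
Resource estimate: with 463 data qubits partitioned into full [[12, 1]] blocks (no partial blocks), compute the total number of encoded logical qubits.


Each code block uses 12 physical qubits for 1 logical qubit(s).
Number of complete blocks = floor(463 / 12) = 38
Logical qubits = 38 * 1
= 38

38


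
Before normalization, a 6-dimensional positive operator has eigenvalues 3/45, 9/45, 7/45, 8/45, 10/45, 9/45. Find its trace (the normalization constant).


tr(M) = sum of eigenvalues
= 3/45 + 9/45 + 7/45 + 8/45 + 10/45 + 9/45
= 46/45
= 1.0222

1.0222


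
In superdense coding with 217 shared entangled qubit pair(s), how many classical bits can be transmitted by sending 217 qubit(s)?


Superdense coding allows 2 classical bits per shared entangled pair.
217 pair(s) -> 2 * 217 = 434 classical bits

434


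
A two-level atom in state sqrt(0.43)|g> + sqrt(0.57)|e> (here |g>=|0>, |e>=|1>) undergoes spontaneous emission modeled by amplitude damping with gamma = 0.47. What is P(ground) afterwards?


For amplitude damping with parameter gamma on state sqrt(a)|0> + sqrt(b)|1>:
alpha^2 = 0.43, beta^2 = 0.57
P(|0>) = alpha^2 + gamma * beta^2
= 0.43 + 0.47 * 0.57
= 0.43 + 0.2679
= 0.6979

0.6979


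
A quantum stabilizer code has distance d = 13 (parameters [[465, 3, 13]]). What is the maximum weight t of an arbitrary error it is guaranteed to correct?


Code parameters: [[465, 3, 13]], distance d = 13.
Number of correctable errors = floor((d-1)/2)
= floor((13 - 1)/2)
= floor(12/2)
= 6

6


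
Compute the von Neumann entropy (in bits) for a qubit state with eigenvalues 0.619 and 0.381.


S = -p*log2(p) - (1-p)*log2(1-p)
p = 0.6190, 1-p = 0.3810
= -0.6190 * log2(0.6190) - 0.3810 * log2(0.3810)
= -(-0.4283) - (-0.5304)
= 0.9587

0.9587


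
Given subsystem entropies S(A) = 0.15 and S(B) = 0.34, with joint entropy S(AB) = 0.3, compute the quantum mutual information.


I(A:B) = S(A) + S(B) - S(AB)
= 0.15 + 0.34 - 0.3
= 0.1900

0.1900


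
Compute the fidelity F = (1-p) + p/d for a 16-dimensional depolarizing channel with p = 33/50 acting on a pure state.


F = (1-p) + p/d
= (1 - 0.6600) + 0.6600/16
= 0.3400 + 0.0413
= 0.3812

0.3812


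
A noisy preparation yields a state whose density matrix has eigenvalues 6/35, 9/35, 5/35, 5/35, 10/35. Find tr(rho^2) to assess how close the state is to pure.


tr(rho^2) = sum of eigenvalues squared
= (6/35)^2 + (9/35)^2 + (5/35)^2 + (5/35)^2 + (10/35)^2
= (36 + 81 + 25 + 25 + 100) / 1225
= 267/1225
= 0.2180

0.2180


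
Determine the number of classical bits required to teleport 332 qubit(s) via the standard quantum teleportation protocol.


Quantum teleportation requires 2 classical bits per qubit teleported.
332 qubit(s) -> 2 * 332 = 664 classical bits

664


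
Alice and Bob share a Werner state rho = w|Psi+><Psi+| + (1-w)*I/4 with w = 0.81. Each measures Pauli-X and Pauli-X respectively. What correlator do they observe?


|Psi+> = (|01> + |10>)/sqrt(2)
For the pure Bell state, <X_A X_B> = +1 (Bell-state Pauli correlator).
The maximally-mixed part I/4 has tr(I/4 * P tensor P) = 0 for any traceless Pauli P.
So <X_A X_B>_rho = w * (+1) + (1 - w) * 0
= 0.81 * (+1)
= 0.8100

0.8100


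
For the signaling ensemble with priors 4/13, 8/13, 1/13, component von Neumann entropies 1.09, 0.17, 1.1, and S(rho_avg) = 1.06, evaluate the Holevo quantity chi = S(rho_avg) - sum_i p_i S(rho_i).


chi = S(rho) - sum_i p_i * S(rho_i)
Weighted entropy = 4/13 * 1.09 + 8/13 * 0.17 + 1/13 * 1.1
= 0.5246
chi = 1.06 - 0.5246
= 0.5354

0.5354


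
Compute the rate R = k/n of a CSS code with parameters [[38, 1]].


Code rate R = k/n
= 1/38
= 0.0263

0.0263


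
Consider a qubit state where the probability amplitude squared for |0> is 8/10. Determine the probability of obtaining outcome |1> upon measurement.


|alpha|^2 = 8/10 = 0.8000
|beta|^2 = 1 - 8/10 = 2/10 = 0.2000
P(|1>) = |beta|^2 = 0.2000

0.2000


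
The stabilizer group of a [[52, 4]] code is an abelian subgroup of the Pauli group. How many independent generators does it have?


For an [[n,k]] stabilizer code:
Number of stabilizer generators = n - k
= 52 - 4
= 48

48


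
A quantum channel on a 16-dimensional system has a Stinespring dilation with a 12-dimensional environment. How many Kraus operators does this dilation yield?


Tracing out the environment in an orthonormal basis {|i>_E} gives Kraus operators K_i = <i|_E U |0>_E.
Number of Kraus operators = dim(H_env) = d_env
= 12

12


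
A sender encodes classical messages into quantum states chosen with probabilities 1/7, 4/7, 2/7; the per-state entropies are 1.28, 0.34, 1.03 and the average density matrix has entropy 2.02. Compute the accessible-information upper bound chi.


chi = S(rho) - sum_i p_i * S(rho_i)
Weighted entropy = 1/7 * 1.28 + 4/7 * 0.34 + 2/7 * 1.03
= 0.6714
chi = 2.02 - 0.6714
= 1.3486

1.3486


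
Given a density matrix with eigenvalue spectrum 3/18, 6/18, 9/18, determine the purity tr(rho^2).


tr(rho^2) = sum of eigenvalues squared
= (3/18)^2 + (6/18)^2 + (9/18)^2
= (9 + 36 + 81) / 324
= 126/324
= 0.3889

0.3889


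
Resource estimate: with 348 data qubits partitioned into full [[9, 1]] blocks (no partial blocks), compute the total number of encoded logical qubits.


Each code block uses 9 physical qubits for 1 logical qubit(s).
Number of complete blocks = floor(348 / 9) = 38
Logical qubits = 38 * 1
= 38

38


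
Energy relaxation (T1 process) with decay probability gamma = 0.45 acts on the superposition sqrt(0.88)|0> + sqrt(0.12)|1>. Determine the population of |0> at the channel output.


For amplitude damping with parameter gamma on state sqrt(a)|0> + sqrt(b)|1>:
alpha^2 = 0.88, beta^2 = 0.12
P(|0>) = alpha^2 + gamma * beta^2
= 0.88 + 0.45 * 0.12
= 0.88 + 0.0540
= 0.9340

0.9340


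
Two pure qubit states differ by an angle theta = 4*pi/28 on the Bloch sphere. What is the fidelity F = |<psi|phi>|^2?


For states separated by angle theta on Bloch sphere:
F = cos^2(theta/2)
theta = 4*pi/28 = 0.4488
theta/2 = 0.2244
cos(theta/2) = 0.9749
F = 0.9505

0.9505


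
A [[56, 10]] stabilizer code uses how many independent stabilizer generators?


For an [[n,k]] stabilizer code:
Number of stabilizer generators = n - k
= 56 - 10
= 46

46


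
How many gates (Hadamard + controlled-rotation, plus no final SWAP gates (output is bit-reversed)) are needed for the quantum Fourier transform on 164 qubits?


Hadamard gates: 164
Controlled rotations: n*(n-1)/2 = 164*163/2 = 13366
SWAP gates: 0 (omitted)
Total = 164 + 13366
= 13530

13530


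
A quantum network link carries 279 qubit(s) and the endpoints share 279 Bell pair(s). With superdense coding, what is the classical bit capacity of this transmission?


Superdense coding allows 2 classical bits per shared entangled pair.
279 pair(s) -> 2 * 279 = 558 classical bits

558


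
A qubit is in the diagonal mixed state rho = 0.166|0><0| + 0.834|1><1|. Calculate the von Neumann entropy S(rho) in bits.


S = -p*log2(p) - (1-p)*log2(1-p)
p = 0.1660, 1-p = 0.8340
= -0.1660 * log2(0.1660) - 0.8340 * log2(0.8340)
= -(-0.4301) - (-0.2184)
= 0.6485

0.6485


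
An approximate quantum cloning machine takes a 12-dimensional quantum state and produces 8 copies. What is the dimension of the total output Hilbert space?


Output space = H^(tensor 8) where dim(H) = 12
dim = 12^8
= 144 (after 2 factors)
= 1728 (after 3 factors)
= 20736 (after 4 factors)
= 248832 (after 5 factors)
= 2985984 (after 6 factors)
= 35831808 (after 7 factors)
= 429981696 (after 8 factors)
= 429981696

429981696


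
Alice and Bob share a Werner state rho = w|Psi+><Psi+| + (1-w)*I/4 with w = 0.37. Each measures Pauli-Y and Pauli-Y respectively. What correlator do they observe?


|Psi+> = (|01> + |10>)/sqrt(2)
For the pure Bell state, <Y_A Y_B> = +1 (Bell-state Pauli correlator).
The maximally-mixed part I/4 has tr(I/4 * P tensor P) = 0 for any traceless Pauli P.
So <Y_A Y_B>_rho = w * (+1) + (1 - w) * 0
= 0.37 * (+1)
= 0.3700

0.3700


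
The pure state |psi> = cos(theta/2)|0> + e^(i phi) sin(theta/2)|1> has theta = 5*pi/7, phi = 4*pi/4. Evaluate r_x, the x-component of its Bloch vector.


theta = 2.2440, phi = 3.1416
r_x = sin(theta)*cos(phi) = 0.7818 * -1.0000
r_x = -0.7818

-0.7818


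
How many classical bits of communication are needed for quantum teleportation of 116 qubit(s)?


Quantum teleportation requires 2 classical bits per qubit teleported.
116 qubit(s) -> 2 * 116 = 232 classical bits

232


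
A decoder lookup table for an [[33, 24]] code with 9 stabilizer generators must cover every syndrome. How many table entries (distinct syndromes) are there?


Each stabilizer generator gives a binary (+1 or -1) measurement outcome.
With 9 independent generators:
Total syndromes = 2^9
= 512

512


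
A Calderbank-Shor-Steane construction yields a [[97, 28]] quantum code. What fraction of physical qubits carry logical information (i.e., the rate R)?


Code rate R = k/n
= 28/97
= 0.2887

0.2887


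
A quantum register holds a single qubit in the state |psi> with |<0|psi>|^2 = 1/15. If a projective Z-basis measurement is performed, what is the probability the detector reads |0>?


|alpha|^2 = 1/15 = 0.0667
|beta|^2 = 1 - 1/15 = 14/15 = 0.9333
P(|0>) = |alpha|^2 = 0.0667

0.0667


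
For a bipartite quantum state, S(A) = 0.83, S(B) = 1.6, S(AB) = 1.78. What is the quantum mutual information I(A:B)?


I(A:B) = S(A) + S(B) - S(AB)
= 0.83 + 1.6 - 1.78
= 0.6500

0.6500


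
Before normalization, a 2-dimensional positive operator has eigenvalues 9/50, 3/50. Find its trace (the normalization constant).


tr(M) = sum of eigenvalues
= 9/50 + 3/50
= 12/50
= 0.2400

0.2400


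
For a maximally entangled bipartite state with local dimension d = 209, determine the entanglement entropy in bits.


For a maximally entangled state in d x d:
S = log2(d) = log2(209)
= 7.7074

7.7074


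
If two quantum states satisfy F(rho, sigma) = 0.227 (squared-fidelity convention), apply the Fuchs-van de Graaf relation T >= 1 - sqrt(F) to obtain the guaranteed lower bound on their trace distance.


Fuchs-van de Graaf (squared-fidelity convention): 1 - sqrt(F) <= T <= sqrt(1 - F).
Lower bound: T >= 1 - sqrt(F)
sqrt(F) = sqrt(0.227) = 0.4764
T >= 1 - 0.4764
T >= 0.5236

0.5236


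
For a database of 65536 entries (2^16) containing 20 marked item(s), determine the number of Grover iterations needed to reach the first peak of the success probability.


After j Grover iterations the success probability is P(j) = sin^2((2j+1)*theta), where sin(theta) = sqrt(k/N).
N = 2^16 = 65536, k = 20
sin(theta) = sqrt(k/N) = 0.01746928107
theta = arcsin(sqrt(k/N)) = 0.01747016973 rad
P(j) reaches its first maximum when (2j+1)*theta is as close as possible to pi/2, i.e. j = round(pi/(4*theta) - 1/2).
pi/(4*theta) - 1/2 = 44.4565
(For comparison, the common estimate pi/4 * sqrt(N/k) = 44.9588; the exact maximiser is used here.)
Optimal iterations = 44

44


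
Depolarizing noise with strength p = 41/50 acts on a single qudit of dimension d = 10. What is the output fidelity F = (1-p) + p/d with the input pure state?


F = (1-p) + p/d
= (1 - 0.8200) + 0.8200/10
= 0.1800 + 0.0820
= 0.2620

0.2620


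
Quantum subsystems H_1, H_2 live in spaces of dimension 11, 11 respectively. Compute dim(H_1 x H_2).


dim(H_1 x H_2) = 11 * 11
= 121

121


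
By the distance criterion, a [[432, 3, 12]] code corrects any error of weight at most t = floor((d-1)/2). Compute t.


Code parameters: [[432, 3, 12]], distance d = 12.
Number of correctable errors = floor((d-1)/2)
= floor((12 - 1)/2)
= floor(11/2)
= 5

5


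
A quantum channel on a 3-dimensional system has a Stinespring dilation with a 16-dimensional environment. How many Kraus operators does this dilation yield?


Tracing out the environment in an orthonormal basis {|i>_E} gives Kraus operators K_i = <i|_E U |0>_E.
Number of Kraus operators = dim(H_env) = d_env
= 16

16


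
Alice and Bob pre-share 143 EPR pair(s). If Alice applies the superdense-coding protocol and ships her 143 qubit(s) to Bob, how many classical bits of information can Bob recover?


Superdense coding allows 2 classical bits per shared entangled pair.
143 pair(s) -> 2 * 143 = 286 classical bits

286


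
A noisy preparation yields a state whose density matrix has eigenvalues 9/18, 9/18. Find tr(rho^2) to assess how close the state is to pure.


tr(rho^2) = sum of eigenvalues squared
= (9/18)^2 + (9/18)^2
= (81 + 81) / 324
= 162/324
= 0.5000

0.5000


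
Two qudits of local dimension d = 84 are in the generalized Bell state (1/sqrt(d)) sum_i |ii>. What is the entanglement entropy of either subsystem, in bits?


For a maximally entangled state in d x d:
S = log2(d) = log2(84)
= 6.3923

6.3923


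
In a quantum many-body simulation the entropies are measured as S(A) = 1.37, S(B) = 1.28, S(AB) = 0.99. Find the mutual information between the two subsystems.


I(A:B) = S(A) + S(B) - S(AB)
= 1.37 + 1.28 - 0.99
= 1.6600

1.6600


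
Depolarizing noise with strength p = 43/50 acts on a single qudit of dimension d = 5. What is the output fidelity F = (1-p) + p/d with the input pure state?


F = (1-p) + p/d
= (1 - 0.8600) + 0.8600/5
= 0.1400 + 0.1720
= 0.3120

0.3120


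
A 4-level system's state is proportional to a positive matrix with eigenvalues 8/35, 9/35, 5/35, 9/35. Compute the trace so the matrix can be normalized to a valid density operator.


tr(M) = sum of eigenvalues
= 8/35 + 9/35 + 5/35 + 9/35
= 31/35
= 0.8857

0.8857


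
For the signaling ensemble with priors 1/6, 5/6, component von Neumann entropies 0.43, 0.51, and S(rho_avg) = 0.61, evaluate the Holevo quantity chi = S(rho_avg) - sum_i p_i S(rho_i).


chi = S(rho) - sum_i p_i * S(rho_i)
Weighted entropy = 1/6 * 0.43 + 5/6 * 0.51
= 0.4967
chi = 0.61 - 0.4967
= 0.1133

0.1133


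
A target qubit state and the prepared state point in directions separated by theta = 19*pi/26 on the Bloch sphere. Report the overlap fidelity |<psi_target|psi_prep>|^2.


For states separated by angle theta on Bloch sphere:
F = cos^2(theta/2)
theta = 19*pi/26 = 2.2958
theta/2 = 1.1479
cos(theta/2) = 0.4104
F = 0.1684

0.1684


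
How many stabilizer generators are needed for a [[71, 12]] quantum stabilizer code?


For an [[n,k]] stabilizer code:
Number of stabilizer generators = n - k
= 71 - 12
= 59

59


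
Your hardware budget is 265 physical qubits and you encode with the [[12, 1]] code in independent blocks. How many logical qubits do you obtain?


Each code block uses 12 physical qubits for 1 logical qubit(s).
Number of complete blocks = floor(265 / 12) = 22
Logical qubits = 22 * 1
= 22

22


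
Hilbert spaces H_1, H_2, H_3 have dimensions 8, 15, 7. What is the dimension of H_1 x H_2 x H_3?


dim(H_1 x H_2 x H_3) = 8 * 15 * 7
= 120 * 7
= 840

840


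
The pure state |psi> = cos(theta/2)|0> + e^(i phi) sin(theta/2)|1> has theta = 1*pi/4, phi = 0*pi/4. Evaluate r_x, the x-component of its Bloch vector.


theta = 0.7854, phi = 0.0000
r_x = sin(theta)*cos(phi) = 0.7071 * 1.0000
r_x = 0.7071

0.7071


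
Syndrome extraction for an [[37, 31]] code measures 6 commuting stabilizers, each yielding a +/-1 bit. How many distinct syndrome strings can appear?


Each stabilizer generator gives a binary (+1 or -1) measurement outcome.
With 6 independent generators:
Total syndromes = 2^6
= 64

64


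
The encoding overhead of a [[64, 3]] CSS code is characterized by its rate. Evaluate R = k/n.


Code rate R = k/n
= 3/64
= 0.0469

0.0469


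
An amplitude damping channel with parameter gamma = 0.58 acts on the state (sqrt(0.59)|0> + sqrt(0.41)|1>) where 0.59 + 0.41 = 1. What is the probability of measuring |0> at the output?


For amplitude damping with parameter gamma on state sqrt(a)|0> + sqrt(b)|1>:
alpha^2 = 0.59, beta^2 = 0.41
P(|0>) = alpha^2 + gamma * beta^2
= 0.59 + 0.58 * 0.41
= 0.59 + 0.2378
= 0.8278

0.8278


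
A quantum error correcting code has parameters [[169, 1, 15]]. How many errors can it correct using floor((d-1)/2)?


Code parameters: [[169, 1, 15]], distance d = 15.
Number of correctable errors = floor((d-1)/2)
= floor((15 - 1)/2)
= floor(14/2)
= 7

7


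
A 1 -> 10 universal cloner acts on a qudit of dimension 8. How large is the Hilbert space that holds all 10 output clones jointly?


Output space = H^(tensor 10) where dim(H) = 8
dim = 8^10
= 64 (after 2 factors)
= 512 (after 3 factors)
= 4096 (after 4 factors)
= 32768 (after 5 factors)
= 262144 (after 6 factors)
= 2097152 (after 7 factors)
= 16777216 (after 8 factors)
= 134217728 (after 9 factors)
= 1073741824 (after 10 factors)
= 1073741824

1073741824


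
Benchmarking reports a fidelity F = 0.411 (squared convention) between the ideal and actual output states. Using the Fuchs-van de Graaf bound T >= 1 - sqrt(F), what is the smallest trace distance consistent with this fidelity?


Fuchs-van de Graaf (squared-fidelity convention): 1 - sqrt(F) <= T <= sqrt(1 - F).
Lower bound: T >= 1 - sqrt(F)
sqrt(F) = sqrt(0.411) = 0.6411
T >= 1 - 0.6411
T >= 0.3589

0.3589


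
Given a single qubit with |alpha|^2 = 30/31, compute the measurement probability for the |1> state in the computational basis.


|alpha|^2 = 30/31 = 0.9677
|beta|^2 = 1 - 30/31 = 1/31 = 0.0323
P(|1>) = |beta|^2 = 0.0323

0.0323


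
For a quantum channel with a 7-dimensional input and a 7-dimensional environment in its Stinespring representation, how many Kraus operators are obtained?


Tracing out the environment in an orthonormal basis {|i>_E} gives Kraus operators K_i = <i|_E U |0>_E.
Number of Kraus operators = dim(H_env) = d_env
= 7

7


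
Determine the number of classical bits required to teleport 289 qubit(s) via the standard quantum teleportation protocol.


Quantum teleportation requires 2 classical bits per qubit teleported.
289 qubit(s) -> 2 * 289 = 578 classical bits

578


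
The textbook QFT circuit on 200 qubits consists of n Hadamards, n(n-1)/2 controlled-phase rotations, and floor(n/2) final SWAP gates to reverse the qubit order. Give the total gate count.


Hadamard gates: 200
Controlled rotations: n*(n-1)/2 = 200*199/2 = 19900
SWAP gates: floor(n/2) = floor(200/2) = 100
Total = 200 + 19900 + 100
= 20200

20200


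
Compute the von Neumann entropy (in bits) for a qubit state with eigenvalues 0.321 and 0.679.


S = -p*log2(p) - (1-p)*log2(1-p)
p = 0.3210, 1-p = 0.6790
= -0.3210 * log2(0.3210) - 0.6790 * log2(0.6790)
= -(-0.5262) - (-0.3792)
= 0.9055

0.9055


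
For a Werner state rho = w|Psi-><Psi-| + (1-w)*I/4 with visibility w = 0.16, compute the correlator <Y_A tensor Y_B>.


|Psi-> = (|01> - |10>)/sqrt(2)
For the pure Bell state, <Y_A Y_B> = -1 (Bell-state Pauli correlator).
The maximally-mixed part I/4 has tr(I/4 * P tensor P) = 0 for any traceless Pauli P.
So <Y_A Y_B>_rho = w * (-1) + (1 - w) * 0
= 0.16 * (-1)
= -0.1600

-0.1600


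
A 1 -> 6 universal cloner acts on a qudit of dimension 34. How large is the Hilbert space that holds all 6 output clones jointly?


Output space = H^(tensor 6) where dim(H) = 34
dim = 34^6
= 1156 (after 2 factors)
= 39304 (after 3 factors)
= 1336336 (after 4 factors)
= 45435424 (after 5 factors)
= 1544804416 (after 6 factors)
= 1544804416

1544804416


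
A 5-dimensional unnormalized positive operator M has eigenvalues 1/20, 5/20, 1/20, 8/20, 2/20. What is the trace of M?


tr(M) = sum of eigenvalues
= 1/20 + 5/20 + 1/20 + 8/20 + 2/20
= 17/20
= 0.8500

0.8500


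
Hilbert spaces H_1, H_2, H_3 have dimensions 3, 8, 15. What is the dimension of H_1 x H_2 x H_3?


dim(H_1 x H_2 x H_3) = 3 * 8 * 15
= 24 * 15
= 360

360


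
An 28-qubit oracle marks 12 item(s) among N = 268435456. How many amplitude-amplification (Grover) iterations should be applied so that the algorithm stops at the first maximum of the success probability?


After j Grover iterations the success probability is P(j) = sin^2((2j+1)*theta), where sin(theta) = sqrt(k/N).
N = 2^28 = 268435456, k = 12
sin(theta) = sqrt(k/N) = 0.0002114319833
theta = arcsin(sqrt(k/N)) = 0.0002114319849 rad
P(j) reaches its first maximum when (2j+1)*theta is as close as possible to pi/2, i.e. j = round(pi/(4*theta) - 1/2).
pi/(4*theta) - 1/2 = 3714.1611
(For comparison, the common estimate pi/4 * sqrt(N/k) = 3714.6611; the exact maximiser is used here.)
Optimal iterations = 3714

3714


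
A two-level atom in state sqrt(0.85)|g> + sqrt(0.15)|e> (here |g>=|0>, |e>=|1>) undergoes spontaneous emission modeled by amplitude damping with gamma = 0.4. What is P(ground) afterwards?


For amplitude damping with parameter gamma on state sqrt(a)|0> + sqrt(b)|1>:
alpha^2 = 0.85, beta^2 = 0.15
P(|0>) = alpha^2 + gamma * beta^2
= 0.85 + 0.4 * 0.15
= 0.85 + 0.0600
= 0.9100

0.9100


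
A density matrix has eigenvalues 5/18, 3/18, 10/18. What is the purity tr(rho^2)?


tr(rho^2) = sum of eigenvalues squared
= (5/18)^2 + (3/18)^2 + (10/18)^2
= (25 + 9 + 100) / 324
= 134/324
= 0.4136

0.4136


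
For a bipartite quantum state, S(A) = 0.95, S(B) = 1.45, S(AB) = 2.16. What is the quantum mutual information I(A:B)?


I(A:B) = S(A) + S(B) - S(AB)
= 0.95 + 1.45 - 2.16
= 0.2400

0.2400


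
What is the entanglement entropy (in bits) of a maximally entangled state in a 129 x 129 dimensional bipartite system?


For a maximally entangled state in d x d:
S = log2(d) = log2(129)
= 7.0112

7.0112


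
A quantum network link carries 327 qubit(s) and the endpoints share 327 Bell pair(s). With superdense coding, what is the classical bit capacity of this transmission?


Superdense coding allows 2 classical bits per shared entangled pair.
327 pair(s) -> 2 * 327 = 654 classical bits

654


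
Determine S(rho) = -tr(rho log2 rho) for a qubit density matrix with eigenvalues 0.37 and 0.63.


S = -p*log2(p) - (1-p)*log2(1-p)
p = 0.3700, 1-p = 0.6300
= -0.3700 * log2(0.3700) - 0.6300 * log2(0.6300)
= -(-0.5307) - (-0.4199)
= 0.9507

0.9507


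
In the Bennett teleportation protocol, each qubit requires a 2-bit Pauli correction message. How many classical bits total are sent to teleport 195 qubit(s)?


Quantum teleportation requires 2 classical bits per qubit teleported.
195 qubit(s) -> 2 * 195 = 390 classical bits

390


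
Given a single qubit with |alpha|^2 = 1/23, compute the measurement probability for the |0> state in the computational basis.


|alpha|^2 = 1/23 = 0.0435
|beta|^2 = 1 - 1/23 = 22/23 = 0.9565
P(|0>) = |alpha|^2 = 0.0435

0.0435


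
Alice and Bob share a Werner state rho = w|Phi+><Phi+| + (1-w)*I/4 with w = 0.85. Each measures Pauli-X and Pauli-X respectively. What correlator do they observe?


|Phi+> = (|00> + |11>)/sqrt(2)
For the pure Bell state, <X_A X_B> = +1 (Bell-state Pauli correlator).
The maximally-mixed part I/4 has tr(I/4 * P tensor P) = 0 for any traceless Pauli P.
So <X_A X_B>_rho = w * (+1) + (1 - w) * 0
= 0.85 * (+1)
= 0.8500

0.8500


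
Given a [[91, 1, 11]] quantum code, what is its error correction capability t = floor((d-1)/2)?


Code parameters: [[91, 1, 11]], distance d = 11.
Number of correctable errors = floor((d-1)/2)
= floor((11 - 1)/2)
= floor(10/2)
= 5

5


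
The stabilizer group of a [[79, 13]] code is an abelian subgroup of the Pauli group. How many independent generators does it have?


For an [[n,k]] stabilizer code:
Number of stabilizer generators = n - k
= 79 - 13
= 66

66


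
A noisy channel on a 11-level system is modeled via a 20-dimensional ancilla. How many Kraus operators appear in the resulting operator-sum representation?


Tracing out the environment in an orthonormal basis {|i>_E} gives Kraus operators K_i = <i|_E U |0>_E.
Number of Kraus operators = dim(H_env) = d_env
= 20

20


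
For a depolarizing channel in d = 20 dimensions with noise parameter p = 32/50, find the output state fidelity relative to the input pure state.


F = (1-p) + p/d
= (1 - 0.6400) + 0.6400/20
= 0.3600 + 0.0320
= 0.3920

0.3920


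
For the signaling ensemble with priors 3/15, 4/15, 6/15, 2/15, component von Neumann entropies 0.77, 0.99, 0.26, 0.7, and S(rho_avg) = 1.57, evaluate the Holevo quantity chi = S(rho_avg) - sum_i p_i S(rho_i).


chi = S(rho) - sum_i p_i * S(rho_i)
Weighted entropy = 3/15 * 0.77 + 4/15 * 0.99 + 6/15 * 0.26 + 2/15 * 0.7
= 0.6153
chi = 1.57 - 0.6153
= 0.9547

0.9547


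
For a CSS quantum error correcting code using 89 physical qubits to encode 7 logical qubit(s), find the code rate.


Code rate R = k/n
= 7/89
= 0.0787

0.0787


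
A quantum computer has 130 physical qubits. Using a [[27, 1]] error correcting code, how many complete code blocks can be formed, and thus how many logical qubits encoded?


Each code block uses 27 physical qubits for 1 logical qubit(s).
Number of complete blocks = floor(130 / 27) = 4
Logical qubits = 4 * 1
= 4

4


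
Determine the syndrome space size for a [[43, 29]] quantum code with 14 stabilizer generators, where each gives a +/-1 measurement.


Each stabilizer generator gives a binary (+1 or -1) measurement outcome.
With 14 independent generators:
Total syndromes = 2^14
= 16384

16384


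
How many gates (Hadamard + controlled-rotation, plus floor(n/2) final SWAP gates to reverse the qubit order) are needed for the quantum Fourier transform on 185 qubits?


Hadamard gates: 185
Controlled rotations: n*(n-1)/2 = 185*184/2 = 17020
SWAP gates: floor(n/2) = floor(185/2) = 92
Total = 185 + 17020 + 92
= 17297

17297


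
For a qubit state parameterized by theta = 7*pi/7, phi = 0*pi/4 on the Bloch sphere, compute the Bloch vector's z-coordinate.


theta = 3.1416, phi = 0.0000
r_z = cos(theta) = -1.0000

-1.0000


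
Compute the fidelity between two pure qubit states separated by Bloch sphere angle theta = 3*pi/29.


For states separated by angle theta on Bloch sphere:
F = cos^2(theta/2)
theta = 3*pi/29 = 0.3250
theta/2 = 0.1625
cos(theta/2) = 0.9868
F = 0.9738

0.9738


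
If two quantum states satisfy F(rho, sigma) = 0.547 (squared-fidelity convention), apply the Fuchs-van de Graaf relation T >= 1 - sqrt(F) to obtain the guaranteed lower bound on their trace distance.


Fuchs-van de Graaf (squared-fidelity convention): 1 - sqrt(F) <= T <= sqrt(1 - F).
Lower bound: T >= 1 - sqrt(F)
sqrt(F) = sqrt(0.547) = 0.7396
T >= 1 - 0.7396
T >= 0.2604

0.2604


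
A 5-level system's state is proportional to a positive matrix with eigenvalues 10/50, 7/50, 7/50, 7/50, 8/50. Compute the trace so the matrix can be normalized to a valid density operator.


tr(M) = sum of eigenvalues
= 10/50 + 7/50 + 7/50 + 7/50 + 8/50
= 39/50
= 0.7800

0.7800


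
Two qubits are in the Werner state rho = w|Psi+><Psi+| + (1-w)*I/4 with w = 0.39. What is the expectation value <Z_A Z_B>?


|Psi+> = (|01> + |10>)/sqrt(2)
For the pure Bell state, <Z_A Z_B> = -1 (Bell-state Pauli correlator).
The maximally-mixed part I/4 has tr(I/4 * P tensor P) = 0 for any traceless Pauli P.
So <Z_A Z_B>_rho = w * (-1) + (1 - w) * 0
= 0.39 * (-1)
= -0.3900

-0.3900


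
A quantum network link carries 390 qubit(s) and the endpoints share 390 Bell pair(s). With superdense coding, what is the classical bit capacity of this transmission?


Superdense coding allows 2 classical bits per shared entangled pair.
390 pair(s) -> 2 * 390 = 780 classical bits

780


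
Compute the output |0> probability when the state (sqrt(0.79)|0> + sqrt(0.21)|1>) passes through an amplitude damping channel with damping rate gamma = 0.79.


For amplitude damping with parameter gamma on state sqrt(a)|0> + sqrt(b)|1>:
alpha^2 = 0.79, beta^2 = 0.21
P(|0>) = alpha^2 + gamma * beta^2
= 0.79 + 0.79 * 0.21
= 0.79 + 0.1659
= 0.9559

0.9559
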